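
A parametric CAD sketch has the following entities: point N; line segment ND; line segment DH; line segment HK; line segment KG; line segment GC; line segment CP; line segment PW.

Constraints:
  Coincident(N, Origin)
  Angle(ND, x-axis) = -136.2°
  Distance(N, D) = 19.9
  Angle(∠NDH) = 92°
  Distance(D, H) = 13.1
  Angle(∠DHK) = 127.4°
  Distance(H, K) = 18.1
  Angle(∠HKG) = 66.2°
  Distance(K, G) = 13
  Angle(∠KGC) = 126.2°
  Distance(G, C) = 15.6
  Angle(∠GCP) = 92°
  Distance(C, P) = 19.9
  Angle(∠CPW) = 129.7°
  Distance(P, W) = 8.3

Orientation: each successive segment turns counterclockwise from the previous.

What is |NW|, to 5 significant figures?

35.208

∠GCP = 92.0° gives CP at -100.00° from the x-axis; with |CP| = 19.9, P = (-12.632, -28.120). ∠CPW = 129.7° gives PW at -49.700° from the x-axis; with |PW| = 8.3, W = (-7.2634, -34.451). Then |NW| = |W − N| = 35.208.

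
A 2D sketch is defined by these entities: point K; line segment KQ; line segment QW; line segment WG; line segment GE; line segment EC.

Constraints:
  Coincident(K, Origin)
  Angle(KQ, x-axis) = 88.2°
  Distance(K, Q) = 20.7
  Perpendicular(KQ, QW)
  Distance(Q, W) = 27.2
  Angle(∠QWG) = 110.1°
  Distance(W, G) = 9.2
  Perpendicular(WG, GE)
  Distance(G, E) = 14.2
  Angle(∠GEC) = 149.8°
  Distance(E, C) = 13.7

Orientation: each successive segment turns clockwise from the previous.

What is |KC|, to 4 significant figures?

10.22

K is at the origin; KQ runs at 88.2° with length 20.7, so Q = (0.6502, 20.69). KQ ⟂ QW, so QW runs at -1.800°; with |QW| = 27.2, W = (27.84, 19.84). ∠QWG = 110.1° gives WG at -71.70° from the x-axis; with |WG| = 9.2, G = (30.73, 11.10). The perpendicularity gives GE at right angles to WG, so GE runs at -161.7°; with |GE| = 14.2, E = (17.24, 6.642). ∠GEC = 149.8° gives EC at 168.1° from the x-axis; with |EC| = 13.7, C = (3.838, 9.467). Then |KC| = |C − K| = 10.22.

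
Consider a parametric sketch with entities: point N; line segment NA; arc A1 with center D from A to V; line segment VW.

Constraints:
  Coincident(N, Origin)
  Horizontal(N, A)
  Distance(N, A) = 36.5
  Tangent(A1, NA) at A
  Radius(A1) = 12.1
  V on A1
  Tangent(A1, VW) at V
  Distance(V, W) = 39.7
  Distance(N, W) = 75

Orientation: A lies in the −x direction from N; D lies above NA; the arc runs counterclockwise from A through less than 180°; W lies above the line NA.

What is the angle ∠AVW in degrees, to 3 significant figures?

111°

N is at the origin; N and A share the same y with |NA| = 36.5 and A on the −x side, so A = (-36.5, 0.00). The tangent condition forces DA to be normal to NA, so D = A + (0, 12.1) = (-36.5, 12.1). Since DV ⟂ VW (tangency), |DW| = √(12.1² + 39.7²) = 41.5 regardless of where V sits on A1. So W lies on both circle(N, 75.0) and circle(D, 41.5); the above-NA intersection is W = (-57.9, 47.6). V is the foot of the tangent from W: V = (-28.4, 21.1).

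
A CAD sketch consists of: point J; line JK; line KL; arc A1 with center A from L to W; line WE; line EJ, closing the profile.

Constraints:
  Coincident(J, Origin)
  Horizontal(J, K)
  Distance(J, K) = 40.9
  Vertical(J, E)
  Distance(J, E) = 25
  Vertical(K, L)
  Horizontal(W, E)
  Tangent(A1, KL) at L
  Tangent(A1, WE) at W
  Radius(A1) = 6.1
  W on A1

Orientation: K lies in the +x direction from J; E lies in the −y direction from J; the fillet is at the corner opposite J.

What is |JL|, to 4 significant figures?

45.06

The virtual corner opposite J is at (40.90, -25.00). Tangency of A1 to KL means the radius AL is perpendicular to KL and tangency of A1 to WE means the radius AW is perpendicular to WE, with radius 6.1, so the center A sits 6.1 in from both sides at A = (34.80, -18.90). That places the tangent points at L = (40.90, -18.90) on KL and W = (34.80, -25.00) on WE. Then |JL| = |L − J| = 45.06.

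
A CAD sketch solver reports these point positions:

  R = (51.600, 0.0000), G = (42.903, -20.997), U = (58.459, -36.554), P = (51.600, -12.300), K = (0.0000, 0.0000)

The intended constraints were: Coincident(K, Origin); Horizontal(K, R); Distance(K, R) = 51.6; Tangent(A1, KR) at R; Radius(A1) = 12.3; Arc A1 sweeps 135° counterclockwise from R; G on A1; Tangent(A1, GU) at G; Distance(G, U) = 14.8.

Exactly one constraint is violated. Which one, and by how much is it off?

Distance(G, U) = 14.8 — off by 7.20.

K = (0.00, 0.00) ✓; K.y = 0.00, R.y = 0.00 ✓; |KR| = 51.60 ✓; ∠(PR, RK) = 90.00° ✓; |PR| = 12.30 ✓; bearing(P→G) − bearing(P→R) = 135.0° ✓; |PG| = 12.30 ✓; ∠(PG, GU) = 90.00° ✓; |GU| = 22.00 ✗.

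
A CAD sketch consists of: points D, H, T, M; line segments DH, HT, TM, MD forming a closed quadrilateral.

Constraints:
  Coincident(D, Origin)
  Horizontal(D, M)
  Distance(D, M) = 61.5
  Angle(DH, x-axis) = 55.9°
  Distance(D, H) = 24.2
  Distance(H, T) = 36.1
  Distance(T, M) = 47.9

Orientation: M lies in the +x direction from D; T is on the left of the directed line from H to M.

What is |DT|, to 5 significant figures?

59.759

D is at the origin; D and M share the same y with |DM| = 61.5 and M in +x, so M = (61.5, 0). DH runs at 55.9° with |DH| = 24.2, so H = (13.567, 20.039). T is determined by |HT| = 36.1 and |TM| = 47.9 together: it lies at the intersection of circle(H, 36.1) and circle(M, 47.9). With |HM| = 51.953, the foot of the radical line on HM is 16.437 from H and the perpendicular offset is √(36.1² − 16.437²) = 32.141. Taking the left-of-HM solution: T = (41.130, 43.353).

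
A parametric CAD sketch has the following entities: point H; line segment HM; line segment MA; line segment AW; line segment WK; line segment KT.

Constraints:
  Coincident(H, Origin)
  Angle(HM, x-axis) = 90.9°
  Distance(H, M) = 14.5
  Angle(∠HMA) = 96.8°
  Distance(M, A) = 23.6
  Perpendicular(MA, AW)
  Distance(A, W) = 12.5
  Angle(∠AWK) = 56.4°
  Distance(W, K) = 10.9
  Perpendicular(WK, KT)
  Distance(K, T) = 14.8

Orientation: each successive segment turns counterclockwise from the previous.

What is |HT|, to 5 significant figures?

31.735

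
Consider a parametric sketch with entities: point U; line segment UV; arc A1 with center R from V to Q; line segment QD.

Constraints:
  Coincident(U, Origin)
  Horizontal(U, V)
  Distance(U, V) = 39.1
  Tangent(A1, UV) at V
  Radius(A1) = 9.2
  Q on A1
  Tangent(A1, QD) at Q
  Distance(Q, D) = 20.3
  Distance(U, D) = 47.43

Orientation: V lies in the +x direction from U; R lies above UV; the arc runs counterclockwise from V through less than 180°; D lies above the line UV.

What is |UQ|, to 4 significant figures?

48.92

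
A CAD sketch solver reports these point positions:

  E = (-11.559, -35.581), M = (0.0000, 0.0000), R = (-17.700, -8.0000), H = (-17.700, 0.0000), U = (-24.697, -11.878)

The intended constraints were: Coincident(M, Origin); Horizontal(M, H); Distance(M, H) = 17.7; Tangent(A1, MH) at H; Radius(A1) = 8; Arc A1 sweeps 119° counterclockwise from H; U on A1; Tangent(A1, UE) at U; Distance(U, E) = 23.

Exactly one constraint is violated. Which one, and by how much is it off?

Distance(U, E) = 23 — off by 4.10.

M = (0.00, 0.00) ✓; M.y = 0.00, H.y = 0.00 ✓; |MH| = 17.70 ✓; ∠(RH, HM) = 90.00° ✓; |RH| = 8.000 ✓; bearing(R→U) − bearing(R→H) = 119.0° ✓; |RU| = 8.000 ✓; ∠(RU, UE) = 90.00° ✓; |UE| = 27.10 ✗.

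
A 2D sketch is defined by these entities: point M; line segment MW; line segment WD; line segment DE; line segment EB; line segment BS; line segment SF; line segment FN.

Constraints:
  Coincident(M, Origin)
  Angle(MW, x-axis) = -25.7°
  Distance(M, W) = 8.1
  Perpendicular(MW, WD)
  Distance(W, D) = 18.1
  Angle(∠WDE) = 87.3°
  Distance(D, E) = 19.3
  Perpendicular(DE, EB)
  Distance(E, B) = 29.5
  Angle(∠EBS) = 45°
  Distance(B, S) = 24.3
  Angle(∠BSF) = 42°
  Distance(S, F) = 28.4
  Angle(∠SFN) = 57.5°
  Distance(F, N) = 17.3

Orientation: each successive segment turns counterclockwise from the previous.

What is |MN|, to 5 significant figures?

15.356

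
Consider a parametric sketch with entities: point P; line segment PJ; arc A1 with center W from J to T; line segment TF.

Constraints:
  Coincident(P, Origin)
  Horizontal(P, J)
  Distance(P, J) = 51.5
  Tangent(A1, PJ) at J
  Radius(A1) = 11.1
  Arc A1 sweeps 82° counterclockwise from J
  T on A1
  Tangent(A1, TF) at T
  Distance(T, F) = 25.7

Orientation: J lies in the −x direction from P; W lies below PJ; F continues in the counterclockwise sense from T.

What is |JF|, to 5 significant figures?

37.916

P is at the origin; PJ is horizontal with |PJ| = 51.5 and J on the −x side, so J = (-51.500, 0.0000). Tangency of A1 to PJ means the radius WJ is perpendicular to PJ, so W = J + (0, -11.1) = (-51.500, -11.100). On A1, J sits at bearing 90° from W; an 82° counterclockwise sweep puts T at bearing 172°, so T = W + 11.1·(cos 172°, sin 172°) = (-62.492, -9.5552). The tangent condition forces WT to be normal to TF, so TF runs along (−sin 172°, cos 172°); with |TF| = 25.7, F = (-66.069, -35.005). Then |JF| = |F − J| = 37.916.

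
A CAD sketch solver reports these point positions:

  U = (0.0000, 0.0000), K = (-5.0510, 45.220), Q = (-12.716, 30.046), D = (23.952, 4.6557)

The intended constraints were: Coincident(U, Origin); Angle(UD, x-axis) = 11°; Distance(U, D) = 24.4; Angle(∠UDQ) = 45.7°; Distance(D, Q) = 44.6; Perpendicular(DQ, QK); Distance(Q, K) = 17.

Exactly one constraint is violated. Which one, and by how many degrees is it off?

Perpendicular(DQ, QK) — off by 7.90°.

U = (0.00, 0.00) ✓; UD at 11.00° ✓; |UD| = 24.40 ✓; ∠UDQ = 45.70° ✓; |DQ| = 44.60 ✓; ∠(DQ, QK) = 82.10° ✗; |QK| = 17.00 ✓.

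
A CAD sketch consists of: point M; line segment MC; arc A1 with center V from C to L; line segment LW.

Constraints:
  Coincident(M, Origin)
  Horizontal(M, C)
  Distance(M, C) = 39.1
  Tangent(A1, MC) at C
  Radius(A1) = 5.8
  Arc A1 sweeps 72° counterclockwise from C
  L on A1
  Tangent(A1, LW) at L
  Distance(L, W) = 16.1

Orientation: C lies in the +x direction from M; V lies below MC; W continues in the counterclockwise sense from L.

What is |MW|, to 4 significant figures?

34.52

M is at the origin; MC is horizontal with |MC| = 39.1 and C on the +x side, so C = (39.10, 0.000). The tangent condition forces VC to be normal to MC, so V = C + (0, -5.8) = (39.10, -5.800). On A1, C sits at bearing 90° from V; a 72° counterclockwise sweep puts L at bearing 162°, so L = V + 5.8·(cos 162°, sin 162°) = (33.58, -4.008). Since A1 is tangent to LW there, VL ⟂ LW, so LW runs along (−sin 162°, cos 162°); with |LW| = 16.1, W = (28.61, -19.32). Then |MW| = |W − M| = 34.52.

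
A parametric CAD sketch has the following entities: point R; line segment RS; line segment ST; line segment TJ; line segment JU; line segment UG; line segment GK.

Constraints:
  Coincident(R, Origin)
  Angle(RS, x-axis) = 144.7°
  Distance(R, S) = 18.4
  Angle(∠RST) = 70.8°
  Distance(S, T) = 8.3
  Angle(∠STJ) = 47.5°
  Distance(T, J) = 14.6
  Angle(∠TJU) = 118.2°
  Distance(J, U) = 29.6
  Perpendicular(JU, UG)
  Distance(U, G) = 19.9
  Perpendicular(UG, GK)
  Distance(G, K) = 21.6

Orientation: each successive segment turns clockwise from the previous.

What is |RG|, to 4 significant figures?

45.69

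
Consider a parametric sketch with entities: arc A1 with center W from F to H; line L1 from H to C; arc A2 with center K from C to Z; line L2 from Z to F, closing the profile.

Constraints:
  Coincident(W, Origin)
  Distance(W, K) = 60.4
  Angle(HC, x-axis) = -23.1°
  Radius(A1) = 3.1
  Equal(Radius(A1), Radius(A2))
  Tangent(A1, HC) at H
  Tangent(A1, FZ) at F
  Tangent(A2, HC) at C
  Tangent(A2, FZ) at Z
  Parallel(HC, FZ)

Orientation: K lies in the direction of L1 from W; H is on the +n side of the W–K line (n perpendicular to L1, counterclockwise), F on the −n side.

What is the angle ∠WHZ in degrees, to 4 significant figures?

84.14°

Tangency of A1 to both parallel lines with radius 3.1 puts H and F at W ± 3.1·n: H = (1.216, 2.851), F = (-1.216, -2.851). Equal radii place C and Z the same way about K: C = K + 3.1·n = (56.77, -20.85), Z = K − 3.1·n = (54.34, -26.55). Then cos ∠WHZ = HW·HZ / (|HW||HZ|), giving 84.14°.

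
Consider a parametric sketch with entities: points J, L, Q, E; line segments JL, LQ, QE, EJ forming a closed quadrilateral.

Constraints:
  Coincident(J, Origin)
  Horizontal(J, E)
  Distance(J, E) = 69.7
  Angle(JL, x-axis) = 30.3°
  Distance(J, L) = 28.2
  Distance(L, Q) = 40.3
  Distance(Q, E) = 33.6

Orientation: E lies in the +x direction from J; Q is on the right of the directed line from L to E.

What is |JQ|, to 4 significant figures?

48.48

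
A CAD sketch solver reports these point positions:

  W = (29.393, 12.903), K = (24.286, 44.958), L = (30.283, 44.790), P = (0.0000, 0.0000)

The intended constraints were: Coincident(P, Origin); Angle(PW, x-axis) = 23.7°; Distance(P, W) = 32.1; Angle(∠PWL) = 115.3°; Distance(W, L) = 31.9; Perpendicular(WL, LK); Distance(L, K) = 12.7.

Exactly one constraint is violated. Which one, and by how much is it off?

Distance(L, K) = 12.7 — off by 6.70.

P = (0.00, 0.00) ✓; PW at 23.70° ✓; |PW| = 32.10 ✓; ∠PWL = 115.3° ✓; |WL| = 31.90 ✓; ∠(WL, LK) = 89.99° ✓; |LK| = 5.999 ✗.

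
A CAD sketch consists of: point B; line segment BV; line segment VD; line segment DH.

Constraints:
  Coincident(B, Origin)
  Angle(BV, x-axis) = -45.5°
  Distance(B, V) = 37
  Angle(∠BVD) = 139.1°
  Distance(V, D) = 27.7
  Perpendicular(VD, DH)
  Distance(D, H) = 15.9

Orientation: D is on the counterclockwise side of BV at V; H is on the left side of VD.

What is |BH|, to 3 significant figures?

56.3

B is at the origin; BV runs at -45.5° with length 37.0, so V = 37.0·(cos -45.5°, sin -45.5°) = (25.9, -26.4). ∠BVD = 139.1°, so VD runs at -45.5° + (180° − 139.1°) = -4.60° from the x-axis; with |VD| = 27.7, D = V + 27.7·(cos -4.60°, sin -4.60°) = (53.5, -28.6). VD ⟂ DH; with |DH| = 15.9 on the left of VD, H = D + 15.9·(0.0802, 0.997) = (54.8, -12.8). Then |BH| = |H − B| = 56.3.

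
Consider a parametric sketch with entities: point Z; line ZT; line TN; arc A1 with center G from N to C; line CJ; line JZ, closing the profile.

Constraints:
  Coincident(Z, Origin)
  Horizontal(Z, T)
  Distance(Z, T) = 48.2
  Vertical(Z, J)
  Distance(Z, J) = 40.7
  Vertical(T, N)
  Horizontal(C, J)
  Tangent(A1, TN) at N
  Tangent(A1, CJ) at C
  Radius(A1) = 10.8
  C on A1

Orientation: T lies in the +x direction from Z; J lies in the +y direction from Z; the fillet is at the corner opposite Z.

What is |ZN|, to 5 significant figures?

56.721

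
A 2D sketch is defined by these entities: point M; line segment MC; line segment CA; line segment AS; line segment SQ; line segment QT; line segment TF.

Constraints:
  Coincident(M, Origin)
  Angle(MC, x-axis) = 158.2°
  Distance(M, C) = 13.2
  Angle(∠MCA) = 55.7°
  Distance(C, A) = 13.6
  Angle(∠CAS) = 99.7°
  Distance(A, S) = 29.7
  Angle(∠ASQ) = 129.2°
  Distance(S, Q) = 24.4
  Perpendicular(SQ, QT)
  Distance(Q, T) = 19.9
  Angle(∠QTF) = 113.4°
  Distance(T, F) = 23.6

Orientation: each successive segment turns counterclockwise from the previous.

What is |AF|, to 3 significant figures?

22.4

The perpendicularity gives QT at right angles to SQ, so QT runs at 144°; with |QT| = 19.9, T = (18.8, 24.5). ∠QTF = 113.4° gives TF at -150° from the x-axis; with |TF| = 23.6, F = (-1.58, 12.7). Then |AF| = |F − A| = 22.4.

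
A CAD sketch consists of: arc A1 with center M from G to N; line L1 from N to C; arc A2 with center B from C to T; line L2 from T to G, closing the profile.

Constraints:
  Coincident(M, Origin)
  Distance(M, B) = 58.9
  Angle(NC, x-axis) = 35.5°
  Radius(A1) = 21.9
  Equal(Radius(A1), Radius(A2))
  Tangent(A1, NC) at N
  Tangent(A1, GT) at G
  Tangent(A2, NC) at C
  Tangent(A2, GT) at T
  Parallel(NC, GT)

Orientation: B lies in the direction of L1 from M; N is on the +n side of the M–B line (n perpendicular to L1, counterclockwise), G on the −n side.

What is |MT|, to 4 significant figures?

62.84

The slot axis is L1's direction at 35.5°, so u = (cos 35.5°, sin 35.5°) = (0.8141, 0.5807) and n = (−sin 35.5°, cos 35.5°) = (-0.5807, 0.8141). M is at the origin and B lies 58.9 along u from M, so B = 58.9·u = (47.95, 34.20). Tangency of A1 to both parallel lines with radius 21.9 puts N and G at M ± 21.9·n: N = (-12.72, 17.83), G = (12.72, -17.83). Equal radii place C and T the same way about B: C = B + 21.9·n = (35.23, 52.03), T = B − 21.9·n = (60.67, 16.37). Then |MT| = |T − M| = 62.84.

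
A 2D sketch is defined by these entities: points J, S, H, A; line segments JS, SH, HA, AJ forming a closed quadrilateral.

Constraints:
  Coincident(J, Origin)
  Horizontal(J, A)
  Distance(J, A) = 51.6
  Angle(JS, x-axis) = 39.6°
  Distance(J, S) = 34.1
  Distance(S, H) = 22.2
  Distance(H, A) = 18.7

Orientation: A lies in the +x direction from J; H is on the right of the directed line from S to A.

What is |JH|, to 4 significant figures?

32.91

Checks: J.y = 0.00, A.y = 0.00 ✓; |SH| = 22.20 ✓; |HA| = 18.70 ✓.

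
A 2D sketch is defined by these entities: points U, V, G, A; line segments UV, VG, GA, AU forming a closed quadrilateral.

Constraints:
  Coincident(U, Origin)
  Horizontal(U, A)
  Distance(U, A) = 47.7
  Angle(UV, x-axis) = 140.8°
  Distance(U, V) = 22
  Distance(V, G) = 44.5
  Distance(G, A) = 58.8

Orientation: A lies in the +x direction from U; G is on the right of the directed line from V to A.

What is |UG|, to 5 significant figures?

28.787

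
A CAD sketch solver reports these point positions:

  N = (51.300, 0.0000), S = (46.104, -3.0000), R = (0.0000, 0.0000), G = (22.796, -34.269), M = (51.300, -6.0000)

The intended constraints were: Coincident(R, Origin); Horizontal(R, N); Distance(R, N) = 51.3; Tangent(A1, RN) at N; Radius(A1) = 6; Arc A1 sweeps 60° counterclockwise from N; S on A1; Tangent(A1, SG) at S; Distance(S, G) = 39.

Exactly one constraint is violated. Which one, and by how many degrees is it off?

Tangent(A1, SG) at S — off by 6.70°.

R = (0.00, 0.00) ✓; R.y = 0.00, N.y = 0.00 ✓; |RN| = 51.30 ✓; ∠(MN, NR) = 90.00° ✓; |MN| = 6.000 ✓; bearing(M→S) − bearing(M→N) = 60.00° ✓; |MS| = 6.000 ✓; ∠(MS, SG) = 96.70° ✗; |SG| = 39.00 ✓.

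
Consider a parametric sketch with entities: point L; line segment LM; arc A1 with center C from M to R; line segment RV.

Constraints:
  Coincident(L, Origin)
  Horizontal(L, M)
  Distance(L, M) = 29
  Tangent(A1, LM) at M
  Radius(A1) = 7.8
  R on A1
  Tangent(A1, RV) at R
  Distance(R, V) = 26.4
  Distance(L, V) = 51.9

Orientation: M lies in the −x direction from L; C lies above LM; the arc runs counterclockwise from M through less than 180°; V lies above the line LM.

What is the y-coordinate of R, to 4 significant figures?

12.83

L is at the origin; LM is horizontal with |LM| = 29.0 and M on the −x side, so M = (-29.00, 0.000). Since A1 is tangent to LM there, CM ⟂ LM, so C = M + (0, 7.8) = (-29.00, 7.800). Since CR ⟂ RV (tangency), |CV| = √(7.8² + 26.4²) = 27.53 regardless of where R sits on A1. So V lies on both circle(L, 51.9) and circle(C, 27.53); the above-LM intersection is V = (-40.05, 33.02). R is the foot of the tangent from V: R = (-23.03, 12.83).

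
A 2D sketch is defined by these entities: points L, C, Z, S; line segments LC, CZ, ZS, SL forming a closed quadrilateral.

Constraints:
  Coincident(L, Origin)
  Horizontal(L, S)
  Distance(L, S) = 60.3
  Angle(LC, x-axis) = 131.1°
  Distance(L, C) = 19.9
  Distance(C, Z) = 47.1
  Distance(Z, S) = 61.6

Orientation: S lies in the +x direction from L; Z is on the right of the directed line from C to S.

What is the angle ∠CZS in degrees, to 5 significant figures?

86.016°

Checks: |CZ| = 47.10 ✓; |ZS| = 61.60 ✓.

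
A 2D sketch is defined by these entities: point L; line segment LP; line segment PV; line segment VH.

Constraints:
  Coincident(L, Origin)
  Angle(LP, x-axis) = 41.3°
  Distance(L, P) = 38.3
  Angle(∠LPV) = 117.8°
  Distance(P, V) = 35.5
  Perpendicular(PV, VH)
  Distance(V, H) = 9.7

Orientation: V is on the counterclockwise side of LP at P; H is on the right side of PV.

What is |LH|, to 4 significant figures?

68.90

L is at the origin; LP runs at 41.3° with length 38.3, so P = 38.3·(cos 41.3°, sin 41.3°) = (28.77, 25.28). ∠LPV = 117.8°, so PV runs at 41.3° + (180° − 117.8°) = 103.5° from the x-axis; with |PV| = 35.5, V = P + 35.5·(cos 103.5°, sin 103.5°) = (20.49, 59.80). PV ⟂ VH; with |VH| = 9.7 on the right of PV, H = V + 9.7·(0.9724, 0.2334) = (29.92, 62.06). Then |LH| = |H − L| = 68.90.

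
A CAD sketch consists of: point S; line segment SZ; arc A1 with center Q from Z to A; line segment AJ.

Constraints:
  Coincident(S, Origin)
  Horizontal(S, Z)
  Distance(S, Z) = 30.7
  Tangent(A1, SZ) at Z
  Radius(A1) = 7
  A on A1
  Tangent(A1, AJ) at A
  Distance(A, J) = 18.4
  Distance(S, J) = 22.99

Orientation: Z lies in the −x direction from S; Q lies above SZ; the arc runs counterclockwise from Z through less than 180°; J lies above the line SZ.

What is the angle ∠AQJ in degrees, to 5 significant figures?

69.171°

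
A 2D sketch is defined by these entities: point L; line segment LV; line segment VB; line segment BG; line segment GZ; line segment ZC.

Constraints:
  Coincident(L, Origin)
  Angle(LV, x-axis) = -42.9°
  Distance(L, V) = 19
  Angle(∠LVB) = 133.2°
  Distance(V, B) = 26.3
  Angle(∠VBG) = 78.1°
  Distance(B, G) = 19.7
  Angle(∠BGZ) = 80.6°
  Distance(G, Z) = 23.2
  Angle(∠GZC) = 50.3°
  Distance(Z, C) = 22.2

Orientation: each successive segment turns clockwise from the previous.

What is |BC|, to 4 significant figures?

6.261

L is at the origin; LV runs at -42.9° with length 19.0, so V = (13.92, -12.93). ∠LVB = 133.2° gives VB at -89.70° from the x-axis; with |VB| = 26.3, B = (14.06, -39.23). ∠VBG = 78.1° gives BG at 168.4° from the x-axis; with |BG| = 19.7, G = (-5.242, -35.27). ∠BGZ = 80.6° gives GZ at 69.00° from the x-axis; with |GZ| = 23.2, Z = (3.073, -13.61). ∠GZC = 50.3° gives ZC at -60.70° from the x-axis; with |ZC| = 22.2, C = (13.94, -32.97). Then |BC| = |C − B| = 6.261.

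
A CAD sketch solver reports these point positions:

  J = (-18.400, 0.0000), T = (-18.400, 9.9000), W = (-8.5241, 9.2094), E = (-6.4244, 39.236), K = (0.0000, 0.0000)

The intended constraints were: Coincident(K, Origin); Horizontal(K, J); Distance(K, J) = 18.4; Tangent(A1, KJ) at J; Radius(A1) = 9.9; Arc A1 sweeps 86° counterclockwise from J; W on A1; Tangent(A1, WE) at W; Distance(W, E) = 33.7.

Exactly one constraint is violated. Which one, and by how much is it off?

Distance(W, E) = 33.7 — off by 3.60.

K = (0.00, 0.00) ✓; K.y = 0.00, J.y = 0.00 ✓; |KJ| = 18.40 ✓; ∠(TJ, JK) = 90.00° ✓; |TJ| = 9.900 ✓; bearing(T→W) − bearing(T→J) = 86.00° ✓; |TW| = 9.900 ✓; ∠(TW, WE) = 90.00° ✓; |WE| = 30.10 ✗.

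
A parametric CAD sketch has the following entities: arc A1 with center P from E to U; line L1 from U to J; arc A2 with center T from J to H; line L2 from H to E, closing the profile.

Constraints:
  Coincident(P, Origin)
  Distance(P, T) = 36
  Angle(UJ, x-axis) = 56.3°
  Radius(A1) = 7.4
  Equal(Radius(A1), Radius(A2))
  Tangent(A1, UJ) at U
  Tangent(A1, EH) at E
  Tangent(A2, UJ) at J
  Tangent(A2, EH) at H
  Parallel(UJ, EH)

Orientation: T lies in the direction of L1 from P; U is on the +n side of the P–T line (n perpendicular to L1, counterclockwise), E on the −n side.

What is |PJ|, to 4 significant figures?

36.75

Tangency of A1 to both parallel lines with radius 7.4 puts U and E at P ± 7.4·n: U = (-6.156, 4.106), E = (6.156, -4.106). Equal radii place J and H the same way about T: J = T + 7.4·n = (13.82, 34.06), H = T − 7.4·n = (26.13, 25.84). Then |PJ| = |J − P| = 36.75.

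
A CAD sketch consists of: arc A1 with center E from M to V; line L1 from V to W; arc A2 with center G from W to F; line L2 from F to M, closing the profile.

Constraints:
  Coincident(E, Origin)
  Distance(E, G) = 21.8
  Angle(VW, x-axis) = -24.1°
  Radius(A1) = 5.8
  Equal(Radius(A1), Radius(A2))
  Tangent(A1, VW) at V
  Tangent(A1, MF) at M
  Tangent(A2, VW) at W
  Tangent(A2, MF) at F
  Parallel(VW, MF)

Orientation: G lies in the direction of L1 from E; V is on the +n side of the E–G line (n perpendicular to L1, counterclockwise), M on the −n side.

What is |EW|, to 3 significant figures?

22.6

The slot axis is L1's direction at -24.1°, so u = (cos -24.1°, sin -24.1°) = (0.913, -0.408) and n = (−sin -24.1°, cos -24.1°) = (0.408, 0.913). E is at the origin and G lies 21.8 along u from E, so G = 21.8·u = (19.9, -8.90). Tangency of A1 to both parallel lines with radius 5.8 puts V and M at E ± 5.8·n: V = (2.37, 5.29), M = (-2.37, -5.29). Equal radii place W and F the same way about G: W = G + 5.8·n = (22.3, -3.61), F = G − 5.8·n = (17.5, -14.2). Then |EW| = |W − E| = 22.6.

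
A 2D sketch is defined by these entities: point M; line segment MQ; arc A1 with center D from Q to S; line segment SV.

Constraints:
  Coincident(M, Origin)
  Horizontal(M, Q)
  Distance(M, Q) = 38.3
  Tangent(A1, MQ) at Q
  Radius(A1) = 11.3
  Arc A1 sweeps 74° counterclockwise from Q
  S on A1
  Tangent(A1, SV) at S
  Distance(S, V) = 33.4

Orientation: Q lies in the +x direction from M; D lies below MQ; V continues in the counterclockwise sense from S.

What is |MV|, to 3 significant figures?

44.2

M is at the origin; MQ is horizontal with |MQ| = 38.3 and Q on the +x side, so Q = (38.3, 0.00). Since A1 is tangent to MQ there, DQ ⟂ MQ, so D = Q + (0, -11.3) = (38.3, -11.3). On A1, Q sits at bearing 90° from D; a 74° counterclockwise sweep puts S at bearing 164°, so S = D + 11.3·(cos 164°, sin 164°) = (27.4, -8.19). The tangent condition forces DS to be normal to SV, so SV runs along (−sin 164°, cos 164°); with |SV| = 33.4, V = (18.2, -40.3). Then |MV| = |V − M| = 44.2.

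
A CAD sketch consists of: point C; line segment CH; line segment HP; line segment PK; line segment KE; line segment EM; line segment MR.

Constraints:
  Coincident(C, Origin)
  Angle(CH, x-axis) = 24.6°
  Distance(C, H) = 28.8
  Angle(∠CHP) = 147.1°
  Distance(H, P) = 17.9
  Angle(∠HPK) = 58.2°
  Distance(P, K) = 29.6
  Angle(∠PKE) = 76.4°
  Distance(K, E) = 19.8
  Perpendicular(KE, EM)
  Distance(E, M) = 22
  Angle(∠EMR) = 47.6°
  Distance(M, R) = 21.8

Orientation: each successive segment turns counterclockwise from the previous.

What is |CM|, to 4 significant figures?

34.63

C is at the origin; CH runs at 24.6° with length 28.8, so H = (26.19, 11.99). ∠CHP = 147.1° gives HP at 57.50° from the x-axis; with |HP| = 17.9, P = (35.80, 27.09). ∠HPK = 58.2° gives PK at 179.3° from the x-axis; with |PK| = 29.6, K = (6.206, 27.45). ∠PKE = 76.4° gives KE at -77.10° from the x-axis; with |KE| = 19.8, E = (10.63, 8.147). KE is perpendicular to EM, so EM runs at 12.90°; with |EM| = 22.0, M = (32.07, 13.06). Then |CM| = |M − C| = 34.63.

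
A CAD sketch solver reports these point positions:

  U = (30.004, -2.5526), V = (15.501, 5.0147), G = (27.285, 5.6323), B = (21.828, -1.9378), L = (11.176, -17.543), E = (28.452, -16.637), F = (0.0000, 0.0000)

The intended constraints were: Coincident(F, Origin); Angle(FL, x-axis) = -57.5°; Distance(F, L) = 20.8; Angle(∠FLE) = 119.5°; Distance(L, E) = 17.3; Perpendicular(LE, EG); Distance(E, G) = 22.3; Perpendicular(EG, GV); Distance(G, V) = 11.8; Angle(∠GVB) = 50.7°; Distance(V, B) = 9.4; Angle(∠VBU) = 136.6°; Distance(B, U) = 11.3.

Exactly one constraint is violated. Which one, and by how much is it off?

Distance(B, U) = 11.3 — off by 3.10.

F = (0.00, 0.00) ✓; FL at -57.50° ✓; |FL| = 20.80 ✓; ∠FLE = 119.5° ✓; |LE| = 17.30 ✓; ∠(LE, EG) = 90.00° ✓; |EG| = 22.30 ✓; ∠(EG, GV) = 90.00° ✓; |GV| = 11.80 ✓; ∠GVB = 50.70° ✓; |VB| = 9.400 ✓; ∠VBU = 136.6° ✓; |BU| = 8.199 ✗.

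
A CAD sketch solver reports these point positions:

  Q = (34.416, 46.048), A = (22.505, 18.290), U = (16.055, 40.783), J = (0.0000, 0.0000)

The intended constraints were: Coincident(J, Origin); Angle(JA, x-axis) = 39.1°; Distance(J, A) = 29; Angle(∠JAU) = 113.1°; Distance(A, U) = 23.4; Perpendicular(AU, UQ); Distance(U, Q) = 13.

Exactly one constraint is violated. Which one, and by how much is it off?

Distance(U, Q) = 13 — off by 6.10.

J = (0.00, 0.00) ✓; JA at 39.10° ✓; |JA| = 29.00 ✓; ∠JAU = 113.1° ✓; |AU| = 23.40 ✓; ∠(AU, UQ) = 90.00° ✓; |UQ| = 19.10 ✗.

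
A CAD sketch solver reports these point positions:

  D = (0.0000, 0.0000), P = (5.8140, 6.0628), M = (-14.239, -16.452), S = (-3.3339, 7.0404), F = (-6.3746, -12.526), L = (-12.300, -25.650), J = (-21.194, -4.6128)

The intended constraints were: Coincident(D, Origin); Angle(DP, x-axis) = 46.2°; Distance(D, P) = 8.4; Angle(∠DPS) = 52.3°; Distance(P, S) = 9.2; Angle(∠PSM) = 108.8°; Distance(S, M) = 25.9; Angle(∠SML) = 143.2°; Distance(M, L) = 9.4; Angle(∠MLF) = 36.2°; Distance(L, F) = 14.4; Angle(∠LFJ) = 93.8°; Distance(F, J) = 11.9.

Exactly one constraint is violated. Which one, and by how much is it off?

Distance(F, J) = 11.9 — off by 4.90.

D = (0.00, 0.00) ✓; DP at 46.20° ✓; |DP| = 8.400 ✓; ∠DPS = 52.30° ✓; |PS| = 9.200 ✓; ∠PSM = 108.8° ✓; |SM| = 25.90 ✓; ∠SML = 143.2° ✓; |ML| = 9.400 ✓; ∠MLF = 36.20° ✓; |LF| = 14.40 ✓; ∠LFJ = 93.80° ✓; |FJ| = 16.80 ✗.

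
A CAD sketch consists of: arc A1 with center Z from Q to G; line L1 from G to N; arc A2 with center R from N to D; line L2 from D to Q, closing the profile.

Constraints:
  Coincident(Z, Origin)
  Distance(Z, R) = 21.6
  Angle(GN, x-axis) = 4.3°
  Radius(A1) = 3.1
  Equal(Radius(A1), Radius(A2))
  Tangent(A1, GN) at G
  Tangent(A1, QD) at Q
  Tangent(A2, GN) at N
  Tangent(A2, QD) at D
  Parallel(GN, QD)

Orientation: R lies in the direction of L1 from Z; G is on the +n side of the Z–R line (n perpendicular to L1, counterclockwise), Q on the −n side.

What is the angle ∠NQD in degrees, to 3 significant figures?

16.0°

The slot axis is L1's direction at 4.3°, so u = (cos 4.3°, sin 4.3°) = (0.997, 0.0750) and n = (−sin 4.3°, cos 4.3°) = (-0.0750, 0.997). Z is at the origin and R lies 21.6 along u from Z, so R = 21.6·u = (21.5, 1.62). Tangency of A1 to both parallel lines with radius 3.1 puts G and Q at Z ± 3.1·n: G = (-0.232, 3.09), Q = (0.232, -3.09). Equal radii place N and D the same way about R: N = R + 3.1·n = (21.3, 4.71), D = R − 3.1·n = (21.8, -1.47). Then cos ∠NQD = QN·QD / (|QN||QD|), giving 16.0°.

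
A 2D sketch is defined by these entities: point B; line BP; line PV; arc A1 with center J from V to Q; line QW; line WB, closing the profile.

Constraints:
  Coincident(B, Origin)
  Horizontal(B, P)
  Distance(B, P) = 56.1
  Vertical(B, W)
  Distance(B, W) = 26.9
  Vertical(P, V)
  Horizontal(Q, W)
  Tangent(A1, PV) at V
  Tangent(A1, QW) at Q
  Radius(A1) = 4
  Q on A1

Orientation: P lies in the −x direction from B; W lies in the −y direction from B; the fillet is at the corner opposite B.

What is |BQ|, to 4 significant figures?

58.63

B is at the origin; B and P share the same y with |BP| = 56.1 and P on the −x side, so P = (-56.10, 0.000). BW is vertical with |BW| = 26.9 and W on the −y side, so W = (0.000, -26.90). The virtual corner opposite B is at (-56.10, -26.90). Tangency of A1 to PV means the radius JV is perpendicular to PV and the tangent condition forces JQ to be normal to QW, with radius 4.0, so the center J sits 4.0 in from both sides at J = (-52.10, -22.90). That places the tangent points at V = (-56.10, -22.90) on PV and Q = (-52.10, -26.90) on QW. Then |BQ| = |Q − B| = 58.63.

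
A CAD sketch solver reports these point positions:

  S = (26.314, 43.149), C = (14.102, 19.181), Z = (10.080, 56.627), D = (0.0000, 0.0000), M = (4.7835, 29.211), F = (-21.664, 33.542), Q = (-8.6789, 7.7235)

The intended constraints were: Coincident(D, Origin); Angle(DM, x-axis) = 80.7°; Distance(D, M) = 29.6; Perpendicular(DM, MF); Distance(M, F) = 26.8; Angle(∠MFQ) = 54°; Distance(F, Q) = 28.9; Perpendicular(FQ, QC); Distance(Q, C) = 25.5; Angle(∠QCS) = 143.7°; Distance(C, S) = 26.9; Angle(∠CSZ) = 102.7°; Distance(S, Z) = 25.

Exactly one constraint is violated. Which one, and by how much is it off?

Distance(S, Z) = 25 — off by 3.90.

D = (0.00, 0.00) ✓; DM at 80.70° ✓; |DM| = 29.60 ✓; ∠(DM, MF) = 90.00° ✓; |MF| = 26.80 ✓; ∠MFQ = 54.00° ✓; |FQ| = 28.90 ✓; ∠(FQ, QC) = 90.00° ✓; |QC| = 25.50 ✓; ∠QCS = 143.7° ✓; |CS| = 26.90 ✓; ∠CSZ = 102.7° ✓; |SZ| = 21.10 ✗.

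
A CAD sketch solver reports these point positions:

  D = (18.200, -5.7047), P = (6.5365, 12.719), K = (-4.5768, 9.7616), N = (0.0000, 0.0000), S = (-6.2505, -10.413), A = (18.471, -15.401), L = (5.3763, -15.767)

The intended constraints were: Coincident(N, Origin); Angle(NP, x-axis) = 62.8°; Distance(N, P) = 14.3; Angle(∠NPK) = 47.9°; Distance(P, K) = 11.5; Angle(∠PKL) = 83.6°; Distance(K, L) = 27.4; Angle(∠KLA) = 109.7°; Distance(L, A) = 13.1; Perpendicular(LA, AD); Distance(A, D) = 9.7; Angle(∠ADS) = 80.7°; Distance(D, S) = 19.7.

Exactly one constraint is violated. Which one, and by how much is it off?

Distance(D, S) = 19.7 — off by 5.20.

N = (0.00, 0.00) ✓; NP at 62.80° ✓; |NP| = 14.30 ✓; ∠NPK = 47.90° ✓; |PK| = 11.50 ✓; ∠PKL = 83.60° ✓; |KL| = 27.40 ✓; ∠KLA = 109.7° ✓; |LA| = 13.10 ✓; ∠(LA, AD) = 90.00° ✓; |AD| = 9.700 ✓; ∠ADS = 80.70° ✓; |DS| = 24.90 ✗.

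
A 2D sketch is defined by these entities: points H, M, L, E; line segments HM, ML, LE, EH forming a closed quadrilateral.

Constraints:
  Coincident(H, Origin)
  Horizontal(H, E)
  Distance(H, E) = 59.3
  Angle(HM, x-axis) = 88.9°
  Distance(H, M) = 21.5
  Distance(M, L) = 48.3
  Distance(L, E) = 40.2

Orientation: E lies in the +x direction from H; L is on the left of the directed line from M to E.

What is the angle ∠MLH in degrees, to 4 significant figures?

19.73°

H is at the origin; HE is horizontal with |HE| = 59.3 and E in +x, so E = (59.3, 0). HM runs at 88.9° with |HM| = 21.5, so M = (0.4127, 21.50). L is determined by |ML| = 48.3 and |LE| = 40.2 together: it lies at the intersection of circle(M, 48.3) and circle(E, 40.2). With |ME| = 62.69, the foot of the radical line on ME is 37.06 from M and the perpendicular offset is √(48.3² − 37.06²) = 30.97. Taking the left-of-ME solution: L = (45.85, 37.88).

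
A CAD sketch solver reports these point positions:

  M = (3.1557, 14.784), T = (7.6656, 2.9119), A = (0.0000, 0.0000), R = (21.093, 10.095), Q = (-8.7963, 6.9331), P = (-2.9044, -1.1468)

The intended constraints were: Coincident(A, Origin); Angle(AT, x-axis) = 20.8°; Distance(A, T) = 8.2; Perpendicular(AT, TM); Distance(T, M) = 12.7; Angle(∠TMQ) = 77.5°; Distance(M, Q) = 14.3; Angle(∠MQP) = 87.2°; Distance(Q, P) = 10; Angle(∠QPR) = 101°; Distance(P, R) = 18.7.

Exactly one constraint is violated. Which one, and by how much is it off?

Distance(P, R) = 18.7 — off by 7.80.

A = (0.00, 0.00) ✓; AT at 20.80° ✓; |AT| = 8.200 ✓; ∠(AT, TM) = 90.00° ✓; |TM| = 12.70 ✓; ∠TMQ = 77.50° ✓; |MQ| = 14.30 ✓; ∠MQP = 87.20° ✓; |QP| = 10.00 ✓; ∠QPR = 101.0° ✓; |PR| = 26.50 ✗.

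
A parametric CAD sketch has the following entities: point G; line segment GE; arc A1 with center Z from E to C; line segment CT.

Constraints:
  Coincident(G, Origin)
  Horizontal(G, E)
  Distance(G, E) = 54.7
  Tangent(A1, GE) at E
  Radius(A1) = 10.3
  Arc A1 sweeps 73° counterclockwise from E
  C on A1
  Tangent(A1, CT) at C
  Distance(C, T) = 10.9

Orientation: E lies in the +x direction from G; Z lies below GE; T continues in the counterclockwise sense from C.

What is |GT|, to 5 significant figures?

45.272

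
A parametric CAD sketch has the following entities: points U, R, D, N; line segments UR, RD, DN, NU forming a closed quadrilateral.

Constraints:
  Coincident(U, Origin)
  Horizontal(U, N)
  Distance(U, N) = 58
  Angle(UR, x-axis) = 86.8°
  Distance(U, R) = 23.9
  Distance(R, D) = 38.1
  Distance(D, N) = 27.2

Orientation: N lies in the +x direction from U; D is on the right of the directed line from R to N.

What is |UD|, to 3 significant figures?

30.8

U is at the origin; UN is horizontal with |UN| = 58.0 and N in +x, so N = (58.0, 0). UR runs at 86.8° with |UR| = 23.9, so R = (1.33, 23.9). D is determined by |RD| = 38.1 and |DN| = 27.2 together: it lies at the intersection of circle(R, 38.1) and circle(N, 27.2). With |RN| = 61.5, the foot of the radical line on RN is 36.5 from R and the perpendicular offset is √(38.1² − 36.5²) = 10.8. Taking the right-of-RN solution: D = (30.8, -0.289).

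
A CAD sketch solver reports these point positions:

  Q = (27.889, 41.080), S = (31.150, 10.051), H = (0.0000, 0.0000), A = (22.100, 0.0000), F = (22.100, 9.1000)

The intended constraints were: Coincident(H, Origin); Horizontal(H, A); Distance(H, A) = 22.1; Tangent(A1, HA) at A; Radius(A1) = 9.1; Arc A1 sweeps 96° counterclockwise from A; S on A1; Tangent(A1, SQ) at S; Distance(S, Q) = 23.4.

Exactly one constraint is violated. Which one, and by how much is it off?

Distance(S, Q) = 23.4 — off by 7.80.

H = (0.00, 0.00) ✓; H.y = 0.00, A.y = 0.00 ✓; |HA| = 22.10 ✓; ∠(FA, AH) = 90.00° ✓; |FA| = 9.100 ✓; bearing(F→S) − bearing(F→A) = 96.00° ✓; |FS| = 9.100 ✓; ∠(FS, SQ) = 90.00° ✓; |SQ| = 31.20 ✗.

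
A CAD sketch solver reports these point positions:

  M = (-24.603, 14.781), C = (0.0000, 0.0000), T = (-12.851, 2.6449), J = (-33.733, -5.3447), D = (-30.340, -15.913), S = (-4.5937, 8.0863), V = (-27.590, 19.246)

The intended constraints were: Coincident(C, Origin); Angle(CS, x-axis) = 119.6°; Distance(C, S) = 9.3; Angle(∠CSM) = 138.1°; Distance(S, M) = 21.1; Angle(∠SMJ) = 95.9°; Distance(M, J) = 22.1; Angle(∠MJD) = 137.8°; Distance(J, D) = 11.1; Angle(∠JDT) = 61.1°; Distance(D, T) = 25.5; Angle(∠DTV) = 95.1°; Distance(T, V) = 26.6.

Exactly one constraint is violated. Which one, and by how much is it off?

Distance(T, V) = 26.6 — off by 4.40.

C = (0.00, 0.00) ✓; CS at 119.6° ✓; |CS| = 9.300 ✓; ∠CSM = 138.1° ✓; |SM| = 21.10 ✓; ∠SMJ = 95.90° ✓; |MJ| = 22.10 ✓; ∠MJD = 137.8° ✓; |JD| = 11.10 ✓; ∠JDT = 61.10° ✓; |DT| = 25.50 ✓; ∠DTV = 95.10° ✓; |TV| = 22.20 ✗.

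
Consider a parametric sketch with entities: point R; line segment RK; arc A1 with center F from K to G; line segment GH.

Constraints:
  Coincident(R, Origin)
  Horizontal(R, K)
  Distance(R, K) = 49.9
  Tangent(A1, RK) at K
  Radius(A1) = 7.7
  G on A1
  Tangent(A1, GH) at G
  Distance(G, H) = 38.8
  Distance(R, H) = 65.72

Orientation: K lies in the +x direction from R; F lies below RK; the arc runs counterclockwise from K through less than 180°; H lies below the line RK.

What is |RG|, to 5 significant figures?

43.066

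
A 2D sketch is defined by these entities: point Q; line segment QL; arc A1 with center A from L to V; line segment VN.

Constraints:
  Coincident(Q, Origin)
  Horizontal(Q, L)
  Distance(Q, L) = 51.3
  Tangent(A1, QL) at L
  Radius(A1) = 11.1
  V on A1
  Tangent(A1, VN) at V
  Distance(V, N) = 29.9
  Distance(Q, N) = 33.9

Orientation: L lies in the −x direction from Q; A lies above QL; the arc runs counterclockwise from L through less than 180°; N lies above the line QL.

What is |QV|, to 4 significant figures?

43.38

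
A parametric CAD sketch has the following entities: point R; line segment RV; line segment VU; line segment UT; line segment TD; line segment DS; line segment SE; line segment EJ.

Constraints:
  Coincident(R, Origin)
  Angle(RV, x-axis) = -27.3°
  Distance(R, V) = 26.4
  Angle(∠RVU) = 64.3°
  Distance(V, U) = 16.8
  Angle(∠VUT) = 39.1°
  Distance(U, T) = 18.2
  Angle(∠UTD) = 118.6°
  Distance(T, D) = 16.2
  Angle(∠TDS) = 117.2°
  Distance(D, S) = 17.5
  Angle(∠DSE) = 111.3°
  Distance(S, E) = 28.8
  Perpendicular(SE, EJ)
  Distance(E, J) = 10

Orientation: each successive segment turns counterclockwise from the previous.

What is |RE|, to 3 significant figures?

48.6

∠TDS = 117.2° gives DS at -6.50° from the x-axis; with |DS| = 17.5, S = (35.2, -26.2). ∠DSE = 111.3° gives SE at 62.2° from the x-axis; with |SE| = 28.8, E = (48.6, -0.772). Then |RE| = |E − R| = 48.6.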